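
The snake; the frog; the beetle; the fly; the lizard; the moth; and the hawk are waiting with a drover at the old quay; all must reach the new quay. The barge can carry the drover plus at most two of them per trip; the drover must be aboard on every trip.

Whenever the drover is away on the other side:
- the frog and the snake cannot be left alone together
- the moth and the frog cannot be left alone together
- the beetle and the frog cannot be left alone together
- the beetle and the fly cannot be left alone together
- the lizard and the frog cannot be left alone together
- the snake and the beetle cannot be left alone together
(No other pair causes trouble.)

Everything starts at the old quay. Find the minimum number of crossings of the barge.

Counting alone: the drover can take at most 2 across per trip to the new quay, so moving all 7 needs at least 4 loaded trips out, with a return between consecutive ones — at least 7 crossings.
The safety rule pushes this higher. Following every safe sequence of crossings, the most of the 7 that can be at the new quay as the barge arrives there on crossings 7, 9 is 5, 6 respectively — never all 7.
So no plan with fewer than 11 crossings exists, and this one achieves 11:
1. Drover goes to the new quay with the beetle and the frog.  [the old quay: the fly, the hawk, the lizard, the moth, the snake | the new quay: the beetle, the frog]
2. Drover goes back to the old quay with the frog.  [the old quay: the fly, the frog, the hawk, the lizard, the moth, the snake | the new quay: the beetle]
3. Drover goes to the new quay with the fly and the frog.  [the old quay: the hawk, the lizard, the moth, the snake | the new quay: the beetle, the fly, the frog]
4. Drover goes back to the old quay with the beetle.  [the old quay: the beetle, the hawk, the lizard, the moth, the snake | the new quay: the fly, the frog]
5. Drover goes to the new quay with the lizard and the snake.  [the old quay: the beetle, the hawk, the moth | the new quay: the fly, the frog, the lizard, the snake]
6. Drover goes back to the old quay with the frog.  [the old quay: the beetle, the frog, the hawk, the moth | the new quay: the fly, the lizard, the snake]
7. Drover goes to the new quay with the frog and the moth.  [the old quay: the beetle, the hawk | the new quay: the fly, the frog, the lizard, the moth, the snake]
8. Drover goes back to the old quay with the frog.  [the old quay: the beetle, the frog, the hawk | the new quay: the fly, the lizard, the moth, the snake]
9. Drover goes to the new quay with the frog and the hawk.  [the old quay: the beetle | the new quay: the fly, the frog, the hawk, the lizard, the moth, the snake]
10. Drover goes back to the old quay with the frog.  [the old quay: the beetle, the frog | the new quay: the fly, the hawk, the lizard, the moth, the snake]
11. Drover goes to the new quay with the beetle and the frog.  [the old quay: — | the new quay: the beetle, the fly, the frog, the hawk, the lizard, the moth, the snake]

11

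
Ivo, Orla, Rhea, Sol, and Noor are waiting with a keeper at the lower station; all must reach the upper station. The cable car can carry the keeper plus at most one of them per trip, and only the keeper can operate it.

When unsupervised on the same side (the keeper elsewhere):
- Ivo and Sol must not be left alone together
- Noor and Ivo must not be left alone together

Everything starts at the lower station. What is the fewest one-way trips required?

Counting alone: the keeper can take at most 1 across per trip to the upper station, so moving all 5 needs at least 5 loaded trips out, with a return between consecutive ones — at least 9 crossings.
The safety rule pushes this higher. Following every safe sequence of crossings, the most of the 5 that can be at the upper station as the cable car arrives there on crossing 9 is 4 — never all 5.
So no plan with fewer than 11 crossings exists, and this one achieves 11:
1. Keeper goes to the upper station with Ivo.  [the lower station: Noor, Orla, Rhea, Sol | the upper station: Ivo]
2. Keeper goes back to the lower station alone.  [the lower station: Noor, Orla, Rhea, Sol | the upper station: Ivo]
3. Keeper goes to the upper station with Orla.  [the lower station: Noor, Rhea, Sol | the upper station: Ivo, Orla]
4. Keeper goes back to the lower station alone.  [the lower station: Noor, Rhea, Sol | the upper station: Ivo, Orla]
5. Keeper goes to the upper station with Rhea.  [the lower station: Noor, Sol | the upper station: Ivo, Orla, Rhea]
6. Keeper goes back to the lower station alone.  [the lower station: Noor, Sol | the upper station: Ivo, Orla, Rhea]
7. Keeper goes to the upper station with Sol.  [the lower station: Noor | the upper station: Ivo, Orla, Rhea, Sol]
8. Keeper goes back to the lower station with Ivo.  [the lower station: Ivo, Noor | the upper station: Orla, Rhea, Sol]
9. Keeper goes to the upper station with Noor.  [the lower station: Ivo | the upper station: Noor, Orla, Rhea, Sol]
10. Keeper goes back to the lower station alone.  [the lower station: Ivo | the upper station: Noor, Orla, Rhea, Sol]
11. Keeper goes to the upper station with Ivo.  [the lower station: — | the upper station: Ivo, Noor, Orla, Rhea, Sol]

11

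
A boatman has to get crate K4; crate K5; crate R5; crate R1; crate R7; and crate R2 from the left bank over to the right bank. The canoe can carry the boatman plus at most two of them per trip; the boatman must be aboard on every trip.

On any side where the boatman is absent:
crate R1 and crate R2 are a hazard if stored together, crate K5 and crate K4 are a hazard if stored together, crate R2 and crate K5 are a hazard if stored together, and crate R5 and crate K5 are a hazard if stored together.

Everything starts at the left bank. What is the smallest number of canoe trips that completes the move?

7

Counting alone: the boatman can take at most 2 across per trip to the right bank, so moving all 6 needs at least 3 loaded trips out, with a return between consecutive ones — at least 5 crossings.
The safety rule pushes this higher. Following every safe sequence of crossings, the most of the 6 that can be at the right bank as the canoe arrives there on crossing 5 is 5 — never all 6.
So no plan with fewer than 7 crossings exists, and this one achieves 7:
1. Boatman goes to the right bank with crate K5 and crate R1.  [the left bank: crate K4, crate R2, crate R5, crate R7 | the right bank: crate K5, crate R1]
2. Boatman goes back to the left bank alone.  [the left bank: crate K4, crate R2, crate R5, crate R7 | the right bank: crate K5, crate R1]
3. Boatman goes to the right bank with crate R7.  [the left bank: crate K4, crate R2, crate R5 | the right bank: crate K5, crate R1, crate R7]
4. Boatman goes back to the left bank alone.  [the left bank: crate K4, crate R2, crate R5 | the right bank: crate K5, crate R1, crate R7]
5. Boatman goes to the right bank with crate K4 and crate R5.  [the left bank: crate R2 | the right bank: crate K4, crate K5, crate R1, crate R5, crate R7]
6. Boatman goes back to the left bank with crate K5.  [the left bank: crate K5, crate R2 | the right bank: crate K4, crate R1, crate R5, crate R7]
7. Boatman goes to the right bank with crate K5 and crate R2.  [the left bank: — | the right bank: crate K4, crate K5, crate R1, crate R2, crate R5, crate R7]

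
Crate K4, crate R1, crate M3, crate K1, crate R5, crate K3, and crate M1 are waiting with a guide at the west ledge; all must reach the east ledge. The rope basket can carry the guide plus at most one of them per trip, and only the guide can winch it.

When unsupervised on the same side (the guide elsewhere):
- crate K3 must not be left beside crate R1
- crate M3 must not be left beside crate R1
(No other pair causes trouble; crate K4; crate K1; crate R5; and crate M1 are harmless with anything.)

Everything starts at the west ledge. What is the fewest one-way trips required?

Counting alone: the guide can take at most 1 across per trip to the east ledge, so moving all 7 needs at least 7 loaded trips out, with a return between consecutive ones — at least 13 crossings.
The safety rule pushes this higher. Following every safe sequence of crossings, the most of the 7 that can be at the east ledge as the rope basket arrives there on crossing 13 is 6 — never all 7.
So no plan with fewer than 15 crossings exists, and this one achieves 15:
1. Guide goes to the east ledge with crate R1.
2. Guide goes back to the west ledge alone.
3. Guide goes to the east ledge with crate K4.
4. Guide goes back to the west ledge alone.
5. Guide goes to the east ledge with crate M3.
6. Guide goes back to the west ledge with crate R1.
7. Guide goes to the east ledge with crate K3.
8. Guide goes back to the west ledge alone.
9. Guide goes to the east ledge with crate K1.
10. Guide goes back to the west ledge alone.
11. Guide goes to the east ledge with crate R5.
12. Guide goes back to the west ledge alone.
13. Guide goes to the east ledge with crate M1.
14. Guide goes back to the west ledge alone.
15. Guide goes to the east ledge with crate R1.

15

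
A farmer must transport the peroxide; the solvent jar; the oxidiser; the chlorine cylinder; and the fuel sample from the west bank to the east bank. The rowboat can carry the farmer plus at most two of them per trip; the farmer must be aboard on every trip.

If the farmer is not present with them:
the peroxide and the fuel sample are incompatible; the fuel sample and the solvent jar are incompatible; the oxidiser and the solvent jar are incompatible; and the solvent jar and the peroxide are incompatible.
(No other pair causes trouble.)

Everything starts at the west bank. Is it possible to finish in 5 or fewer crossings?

No

Counting alone: the farmer can take at most 2 across per trip to the east bank, so moving all 5 needs at least 3 loaded trips out, with a return between consecutive ones — at least 5 crossings.
The safety rule pushes this higher. Following every safe sequence of crossings, the most of the 5 that can be at the east bank as the rowboat arrives there on crossing 5 is 4 — never all 5.
So the move cannot be finished within 5 crossings. (The shortest complete plan takes 7:)
1. Farmer goes to the east bank with the peroxide and the solvent jar.
2. Farmer goes back to the west bank with the peroxide.
3. Farmer goes to the east bank with the oxidiser and the peroxide.
4. Farmer goes back to the west bank with the solvent jar.
5. Farmer goes to the east bank with the chlorine cylinder and the solvent jar.
6. Farmer goes back to the west bank with the solvent jar.
7. Farmer goes to the east bank with the fuel sample and the solvent jar.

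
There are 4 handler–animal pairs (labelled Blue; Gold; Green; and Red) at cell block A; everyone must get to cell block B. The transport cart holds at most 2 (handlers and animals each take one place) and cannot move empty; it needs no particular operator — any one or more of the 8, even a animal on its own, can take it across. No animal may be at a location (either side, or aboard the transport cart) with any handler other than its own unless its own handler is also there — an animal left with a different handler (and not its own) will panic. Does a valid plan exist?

Following every safe sequence of crossings from the start, the most of the 8 that can be at cell block B as the transport cart arrives there on crossings 1, 3, 5 is 2, 3, 4 respectively; the best ever achieved is 4 of 8.
From crossing 7 on, no configuration arises that was not already reachable earlier: only 44 distinct safe configurations (who is on which side, and where the transport cart is) can ever be reached, none of them has everyone across, and every continuation just revisits them. So no valid plan exists.

No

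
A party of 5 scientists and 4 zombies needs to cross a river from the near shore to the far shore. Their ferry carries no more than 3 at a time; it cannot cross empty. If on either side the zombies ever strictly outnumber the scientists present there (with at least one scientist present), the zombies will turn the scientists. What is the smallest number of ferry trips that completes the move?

Counting alone: each trip to the far shore takes at most 3 across and each return brings at least 1 back, so after t trips out (and t−1 returns) at most 3t − (t−1) of the 9 are across; that first reaches 9 at t = 4, so at least 7 crossings are needed.
The plan below uses exactly 7 crossings, so it is optimal:
1. 3 zombies → the far shore.  (the near shore: 5S 1Z; the far shore: 0S 3Z)
2. 1 zombie ← the near shore.  (the near shore: 5S 2Z; the far shore: 0S 2Z)
3. 3 scientists → the far shore.  (the near shore: 2S 2Z; the far shore: 3S 2Z)
4. 1 scientist ← the near shore.  (the near shore: 3S 2Z; the far shore: 2S 2Z)
5. 2 scientists and 1 zombie → the far shore.  (the near shore: 1S 1Z; the far shore: 4S 3Z)
6. 1 scientist ← the near shore.  (the near shore: 2S 1Z; the far shore: 3S 3Z)
7. 2 scientists and 1 zombie → the far shore.  (the near shore: 0S 0Z; the far shore: 5S 4Z)

7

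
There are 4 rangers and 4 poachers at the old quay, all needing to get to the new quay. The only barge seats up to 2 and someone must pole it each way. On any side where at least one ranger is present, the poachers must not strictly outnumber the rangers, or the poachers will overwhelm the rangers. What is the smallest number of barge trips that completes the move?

Following every safe sequence of crossings from the start, the most of the 8 that can be at the new quay as the barge arrives there on crossings 1, 3, 5 is 2, 3, 4 respectively; the best ever achieved is 4 of 8.
From crossing 7 on, no configuration arises that was not already reachable earlier: only 11 distinct safe configurations (who is on which side, and where the barge is) can ever be reached, none of them has everyone across, and every continuation just revisits them. They are: 0 rangers + 0 poachers across (barge back at the start); 0 rangers + 1 poacher across (barge there); 0 rangers + 1 poacher across (barge back at the start); 0 rangers + 2 poachers across (barge there); 0 rangers + 2 poachers across (barge back at the start); 0 rangers + 3 poachers across (barge there); 0 rangers + 3 poachers across (barge back at the start); 0 rangers + 4 poachers across (barge there); 1 ranger + 1 poacher across (barge there); 1 ranger + 1 poacher across (barge back at the start); 2 rangers + 2 poachers across (barge there). So no valid plan exists.

impossible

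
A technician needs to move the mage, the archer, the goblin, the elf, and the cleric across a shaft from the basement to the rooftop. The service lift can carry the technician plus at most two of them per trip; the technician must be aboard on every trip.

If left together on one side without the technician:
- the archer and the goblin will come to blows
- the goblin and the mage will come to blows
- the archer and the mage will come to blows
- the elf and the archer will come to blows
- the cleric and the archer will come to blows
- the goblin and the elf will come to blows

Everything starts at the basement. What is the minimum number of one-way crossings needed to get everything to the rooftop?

7

Counting alone: the technician can take at most 2 across per trip to the rooftop, so moving all 5 needs at least 3 loaded trips out, with a return between consecutive ones — at least 5 crossings.
The safety rule pushes this higher. Following every safe sequence of crossings, the most of the 5 that can be at the rooftop as the service lift arrives there on crossing 5 is 4 — never all 5.
So no plan with fewer than 7 crossings exists, and this one achieves 7:
1. Technician goes to the rooftop with the archer and the goblin.  [the basement: the cleric, the elf, the mage | the rooftop: the archer, the goblin]
2. Technician goes back to the basement with the archer.  [the basement: the archer, the cleric, the elf, the mage | the rooftop: the goblin]
3. Technician goes to the rooftop with the archer and the cleric.  [the basement: the elf, the mage | the rooftop: the archer, the cleric, the goblin]
4. Technician goes back to the basement with the archer.  [the basement: the archer, the elf, the mage | the rooftop: the cleric, the goblin]
5. Technician goes to the rooftop with the elf and the mage.  [the basement: the archer | the rooftop: the cleric, the elf, the goblin, the mage]
6. Technician goes back to the basement with the goblin.  [the basement: the archer, the goblin | the rooftop: the cleric, the elf, the mage]
7. Technician goes to the rooftop with the archer and the goblin.  [the basement: — | the rooftop: the archer, the cleric, the elf, the goblin, the mage]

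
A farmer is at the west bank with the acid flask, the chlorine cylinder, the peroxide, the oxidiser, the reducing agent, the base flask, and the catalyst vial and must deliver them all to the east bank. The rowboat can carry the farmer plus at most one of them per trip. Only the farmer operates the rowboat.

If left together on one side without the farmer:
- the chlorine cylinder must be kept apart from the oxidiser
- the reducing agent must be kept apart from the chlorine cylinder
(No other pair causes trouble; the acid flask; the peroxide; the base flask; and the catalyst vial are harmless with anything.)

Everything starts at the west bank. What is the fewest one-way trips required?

15

Counting alone: the farmer can take at most 1 across per trip to the east bank, so moving all 7 needs at least 7 loaded trips out, with a return between consecutive ones — at least 13 crossings.
The safety rule pushes this higher. Following every safe sequence of crossings, the most of the 7 that can be at the east bank as the rowboat arrives there on crossing 13 is 6 — never all 7.
So no plan with fewer than 15 crossings exists, and this one achieves 15:
1. Farmer goes to the east bank with the chlorine cylinder.  [the west bank: the acid flask, the base flask, the catalyst vial, the oxidiser, the peroxide, the reducing agent | the east bank: the chlorine cylinder]
2. Farmer goes back to the west bank alone.  [the west bank: the acid flask, the base flask, the catalyst vial, the oxidiser, the peroxide, the reducing agent | the east bank: the chlorine cylinder]
3. Farmer goes to the east bank with the acid flask.  [the west bank: the base flask, the catalyst vial, the oxidiser, the peroxide, the reducing agent | the east bank: the acid flask, the chlorine cylinder]
4. Farmer goes back to the west bank alone.  [the west bank: the base flask, the catalyst vial, the oxidiser, the peroxide, the reducing agent | the east bank: the acid flask, the chlorine cylinder]
5. Farmer goes to the east bank with the peroxide.  [the west bank: the base flask, the catalyst vial, the oxidiser, the reducing agent | the east bank: the acid flask, the chlorine cylinder, the peroxide]
6. Farmer goes back to the west bank alone.  [the west bank: the base flask, the catalyst vial, the oxidiser, the reducing agent | the east bank: the acid flask, the chlorine cylinder, the peroxide]
7. Farmer goes to the east bank with the oxidiser.  [the west bank: the base flask, the catalyst vial, the reducing agent | the east bank: the acid flask, the chlorine cylinder, the oxidiser, the peroxide]
8. Farmer goes back to the west bank with the chlorine cylinder.  [the west bank: the base flask, the catalyst vial, the chlorine cylinder, the reducing agent | the east bank: the acid flask, the oxidiser, the peroxide]
9. Farmer goes to the east bank with the reducing agent.  [the west bank: the base flask, the catalyst vial, the chlorine cylinder | the east bank: the acid flask, the oxidiser, the peroxide, the reducing agent]
10. Farmer goes back to the west bank alone.  [the west bank: the base flask, the catalyst vial, the chlorine cylinder | the east bank: the acid flask, the oxidiser, the peroxide, the reducing agent]
11. Farmer goes to the east bank with the base flask.  [the west bank: the catalyst vial, the chlorine cylinder | the east bank: the acid flask, the base flask, the oxidiser, the peroxide, the reducing agent]
12. Farmer goes back to the west bank alone.  [the west bank: the catalyst vial, the chlorine cylinder | the east bank: the acid flask, the base flask, the oxidiser, the peroxide, the reducing agent]
13. Farmer goes to the east bank with the catalyst vial.  [the west bank: the chlorine cylinder | the east bank: the acid flask, the base flask, the catalyst vial, the oxidiser, the peroxide, the reducing agent]
14. Farmer goes back to the west bank alone.  [the west bank: the chlorine cylinder | the east bank: the acid flask, the base flask, the catalyst vial, the oxidiser, the peroxide, the reducing agent]
15. Farmer goes to the east bank with the chlorine cylinder.  [the west bank: — | the east bank: the acid flask, the base flask, the catalyst vial, the chlorine cylinder, the oxidiser, the peroxide, the reducing agent]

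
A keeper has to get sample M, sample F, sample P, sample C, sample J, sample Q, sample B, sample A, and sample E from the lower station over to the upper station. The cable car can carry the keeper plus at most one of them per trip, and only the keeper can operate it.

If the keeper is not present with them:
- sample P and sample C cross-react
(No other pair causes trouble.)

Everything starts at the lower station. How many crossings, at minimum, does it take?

17

Counting alone: the keeper can take at most 1 across per trip to the upper station, so moving all 9 needs at least 9 loaded trips out, with a return between consecutive ones — at least 17 crossings.
The plan below uses exactly 17 crossings, so it is optimal:
1. Keeper goes to the upper station with sample P.
2. Keeper goes back to the lower station alone.
3. Keeper goes to the upper station with sample M.
4. Keeper goes back to the lower station alone.
5. Keeper goes to the upper station with sample F.
6. Keeper goes back to the lower station alone.
7. Keeper goes to the upper station with sample J.
8. Keeper goes back to the lower station alone.
9. Keeper goes to the upper station with sample Q.
10. Keeper goes back to the lower station alone.
11. Keeper goes to the upper station with sample B.
12. Keeper goes back to the lower station alone.
13. Keeper goes to the upper station with sample A.
14. Keeper goes back to the lower station alone.
15. Keeper goes to the upper station with sample E.
16. Keeper goes back to the lower station alone.
17. Keeper goes to the upper station with sample C.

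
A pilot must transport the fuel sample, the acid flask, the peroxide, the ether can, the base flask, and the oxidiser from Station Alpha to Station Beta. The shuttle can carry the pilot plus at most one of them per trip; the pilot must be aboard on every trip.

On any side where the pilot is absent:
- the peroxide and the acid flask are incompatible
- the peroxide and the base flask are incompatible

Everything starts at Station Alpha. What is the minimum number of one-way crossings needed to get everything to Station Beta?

13

Counting alone: the pilot can take at most 1 across per trip to Station Beta, so moving all 6 needs at least 6 loaded trips out, with a return between consecutive ones — at least 11 crossings.
The safety rule pushes this higher. Following every safe sequence of crossings, the most of the 6 that can be at Station Beta as the shuttle arrives there on crossing 11 is 5 — never all 6.
So no plan with fewer than 13 crossings exists, and this one achieves 13:
1. Pilot goes to Station Beta with the peroxide.  [Station Alpha: the acid flask, the base flask, the ether can, the fuel sample, the oxidiser | Station Beta: the peroxide]
2. Pilot goes back to Station Alpha alone.  [Station Alpha: the acid flask, the base flask, the ether can, the fuel sample, the oxidiser | Station Beta: the peroxide]
3. Pilot goes to Station Beta with the fuel sample.  [Station Alpha: the acid flask, the base flask, the ether can, the oxidiser | Station Beta: the fuel sample, the peroxide]
4. Pilot goes back to Station Alpha alone.  [Station Alpha: the acid flask, the base flask, the ether can, the oxidiser | Station Beta: the fuel sample, the peroxide]
5. Pilot goes to Station Beta with the acid flask.  [Station Alpha: the base flask, the ether can, the oxidiser | Station Beta: the acid flask, the fuel sample, the peroxide]
6. Pilot goes back to Station Alpha with the peroxide.  [Station Alpha: the base flask, the ether can, the oxidiser, the peroxide | Station Beta: the acid flask, the fuel sample]
7. Pilot goes to Station Beta with the base flask.  [Station Alpha: the ether can, the oxidiser, the peroxide | Station Beta: the acid flask, the base flask, the fuel sample]
8. Pilot goes back to Station Alpha alone.  [Station Alpha: the ether can, the oxidiser, the peroxide | Station Beta: the acid flask, the base flask, the fuel sample]
9. Pilot goes to Station Beta with the ether can.  [Station Alpha: the oxidiser, the peroxide | Station Beta: the acid flask, the base flask, the ether can, the fuel sample]
10. Pilot goes back to Station Alpha alone.  [Station Alpha: the oxidiser, the peroxide | Station Beta: the acid flask, the base flask, the ether can, the fuel sample]
11. Pilot goes to Station Beta with the oxidiser.  [Station Alpha: the peroxide | Station Beta: the acid flask, the base flask, the ether can, the fuel sample, the oxidiser]
12. Pilot goes back to Station Alpha alone.  [Station Alpha: the peroxide | Station Beta: the acid flask, the base flask, the ether can, the fuel sample, the oxidiser]
13. Pilot goes to Station Beta with the peroxide.  [Station Alpha: — | Station Beta: the acid flask, the base flask, the ether can, the fuel sample, the oxidiser, the peroxide]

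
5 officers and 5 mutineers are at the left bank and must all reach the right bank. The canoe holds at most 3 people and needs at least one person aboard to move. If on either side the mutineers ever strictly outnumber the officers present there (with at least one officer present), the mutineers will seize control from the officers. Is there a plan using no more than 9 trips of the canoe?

Counting alone: each trip to the right bank takes at most 3 across and each return brings at least 1 back, so after t trips out (and t−1 returns) at most 3t − (t−1) of the 10 are across; that first reaches 10 at t = 5, so at least 9 crossings are needed.
The safety rule pushes this higher. Following every safe sequence of crossings, the most of the 10 that can be at the right bank as the canoe arrives there on crossing 9 is 9 — never all 10.
So the move cannot be finished within 9 crossings. (The shortest complete plan takes 11:)
1. 2 mutineers → the right bank.  (the left bank: 5O 3M; the right bank: 0O 2M)
2. 1 mutineer ← the left bank.  (the left bank: 5O 4M; the right bank: 0O 1M)
3. 3 mutineers → the right bank.  (the left bank: 5O 1M; the right bank: 0O 4M)
4. 1 mutineer ← the left bank.  (the left bank: 5O 2M; the right bank: 0O 3M)
5. 3 officers → the right bank.  (the left bank: 2O 2M; the right bank: 3O 3M)
6. 1 officer and 1 mutineer ← the left bank.  (the left bank: 3O 3M; the right bank: 2O 2M)
7. 3 officers → the right bank.  (the left bank: 0O 3M; the right bank: 5O 2M)
8. 1 mutineer ← the left bank.  (the left bank: 0O 4M; the right bank: 5O 1M)
9. 2 mutineers → the right bank.  (the left bank: 0O 2M; the right bank: 5O 3M)
10. 1 mutineer ← the left bank.  (the left bank: 0O 3M; the right bank: 5O 2M)
11. 3 mutineers → the right bank.  (the left bank: 0O 0M; the right bank: 5O 5M)

No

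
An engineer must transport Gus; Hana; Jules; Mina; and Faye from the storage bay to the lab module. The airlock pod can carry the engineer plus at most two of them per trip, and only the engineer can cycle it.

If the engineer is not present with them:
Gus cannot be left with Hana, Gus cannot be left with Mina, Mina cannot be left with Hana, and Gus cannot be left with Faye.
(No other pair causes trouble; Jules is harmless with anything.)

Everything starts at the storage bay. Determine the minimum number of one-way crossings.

Counting alone: the engineer can take at most 2 across per trip to the lab module, so moving all 5 needs at least 3 loaded trips out, with a return between consecutive ones — at least 5 crossings.
The safety rule pushes this higher. Following every safe sequence of crossings, the most of the 5 that can be at the lab module as the airlock pod arrives there on crossing 5 is 4 — never all 5.
So no plan with fewer than 7 crossings exists, and this one achieves 7:
1. Engineer goes to the lab module with Gus and Hana.  [the storage bay: Faye, Jules, Mina | the lab module: Gus, Hana]
2. Engineer goes back to the storage bay with Gus.  [the storage bay: Faye, Gus, Jules, Mina | the lab module: Hana]
3. Engineer goes to the lab module with Gus and Jules.  [the storage bay: Faye, Mina | the lab module: Gus, Hana, Jules]
4. Engineer goes back to the storage bay with Gus.  [the storage bay: Faye, Gus, Mina | the lab module: Hana, Jules]
5. Engineer goes to the lab module with Faye and Gus.  [the storage bay: Mina | the lab module: Faye, Gus, Hana, Jules]
6. Engineer goes back to the storage bay with Gus.  [the storage bay: Gus, Mina | the lab module: Faye, Hana, Jules]
7. Engineer goes to the lab module with Gus and Mina.  [the storage bay: — | the lab module: Faye, Gus, Hana, Jules, Mina]

7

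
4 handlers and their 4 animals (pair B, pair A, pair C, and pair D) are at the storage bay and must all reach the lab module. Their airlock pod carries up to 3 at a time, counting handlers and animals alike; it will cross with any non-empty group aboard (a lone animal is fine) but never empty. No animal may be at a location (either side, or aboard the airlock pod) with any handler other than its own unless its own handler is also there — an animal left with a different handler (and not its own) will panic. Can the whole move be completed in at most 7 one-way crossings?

No

Counting alone: each trip to the lab module takes at most 3 across and each return brings at least 1 back, so after t trips out (and t−1 returns) at most 3t − (t−1) of the 8 are across; that first reaches 8 at t = 4, so at least 7 crossings are needed.
The safety rule pushes this higher. Following every safe sequence of crossings, the most of the 8 that can be at the lab module as the airlock pod arrives there on crossing 7 is 7 — never all 8.
So the move cannot be finished within 7 crossings. (The shortest complete plan takes 9:)
1. animal B and handler B cross → the lab module.
2. handler B crosses ← the storage bay.
3. animal A, handler A, and handler B cross → the lab module.
4. animal B and handler B cross ← the storage bay.
5. handler B, handler C, and handler D cross → the lab module.
6. animal A crosses ← the storage bay.
7. animal A and animal B cross → the lab module.
8. animal B crosses ← the storage bay.
9. animal B, animal C, and animal D cross → the lab module.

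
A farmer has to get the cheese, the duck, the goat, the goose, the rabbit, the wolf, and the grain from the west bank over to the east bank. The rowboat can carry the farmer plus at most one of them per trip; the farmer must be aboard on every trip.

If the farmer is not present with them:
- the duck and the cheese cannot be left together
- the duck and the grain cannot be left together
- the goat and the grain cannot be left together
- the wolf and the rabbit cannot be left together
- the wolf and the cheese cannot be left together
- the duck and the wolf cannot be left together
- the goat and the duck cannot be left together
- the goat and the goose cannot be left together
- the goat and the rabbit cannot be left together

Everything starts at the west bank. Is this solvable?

No

Whatever the first load, the items left behind include a forbidden pair without the farmer. No opening move is safe, so no plan exists.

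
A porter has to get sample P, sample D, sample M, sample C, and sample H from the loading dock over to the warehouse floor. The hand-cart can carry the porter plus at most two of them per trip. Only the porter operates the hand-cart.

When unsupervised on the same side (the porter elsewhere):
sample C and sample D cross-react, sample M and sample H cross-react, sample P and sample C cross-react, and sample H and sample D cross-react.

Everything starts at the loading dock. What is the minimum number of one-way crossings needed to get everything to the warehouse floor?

Counting alone: the porter can take at most 2 across per trip to the warehouse floor, so moving all 5 needs at least 3 loaded trips out, with a return between consecutive ones — at least 5 crossings.
The safety rule pushes this higher. Following every safe sequence of crossings, the most of the 5 that can be at the warehouse floor as the hand-cart arrives there on crossing 5 is 4 — never all 5.
So no plan with fewer than 7 crossings exists, and this one achieves 7:
1. Porter goes to the warehouse floor with sample C and sample H.  [the loading dock: sample D, sample M, sample P | the warehouse floor: sample C, sample H]
2. Porter goes back to the loading dock alone.  [the loading dock: sample D, sample M, sample P | the warehouse floor: sample C, sample H]
3. Porter goes to the warehouse floor with sample P.  [the loading dock: sample D, sample M | the warehouse floor: sample C, sample H, sample P]
4. Porter goes back to the loading dock with sample C.  [the loading dock: sample C, sample D, sample M | the warehouse floor: sample H, sample P]
5. Porter goes to the warehouse floor with sample D and sample M.  [the loading dock: sample C | the warehouse floor: sample D, sample H, sample M, sample P]
6. Porter goes back to the loading dock with sample H.  [the loading dock: sample C, sample H | the warehouse floor: sample D, sample M, sample P]
7. Porter goes to the warehouse floor with sample C and sample H.  [the loading dock: — | the warehouse floor: sample C, sample D, sample H, sample M, sample P]

7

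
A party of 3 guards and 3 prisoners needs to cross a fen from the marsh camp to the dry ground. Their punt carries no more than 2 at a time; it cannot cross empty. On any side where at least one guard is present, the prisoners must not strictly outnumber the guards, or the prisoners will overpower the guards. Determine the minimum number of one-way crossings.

11

Counting alone: each trip to the dry ground takes at most 2 across and each return brings at least 1 back, so after t trips out (and t−1 returns) at most 2t − (t−1) of the 6 are across; that first reaches 6 at t = 5, so at least 9 crossings are needed.
The safety rule pushes this higher. Following every safe sequence of crossings, the most of the 6 that can be at the dry ground as the punt arrives there on crossing 9 is 5 — never all 6.
So no plan with fewer than 11 crossings exists, and this one achieves 11:
1. 2 prisoners → the dry ground.  (the marsh camp: 3G 1P; the dry ground: 0G 2P)
2. 1 prisoner ← the marsh camp.  (the marsh camp: 3G 2P; the dry ground: 0G 1P)
3. 2 prisoners → the dry ground.  (the marsh camp: 3G 0P; the dry ground: 0G 3P)
4. 1 prisoner ← the marsh camp.  (the marsh camp: 3G 1P; the dry ground: 0G 2P)
5. 2 guards → the dry ground.  (the marsh camp: 1G 1P; the dry ground: 2G 2P)
6. 1 guard and 1 prisoner ← the marsh camp.  (the marsh camp: 2G 2P; the dry ground: 1G 1P)
7. 2 guards → the dry ground.  (the marsh camp: 0G 2P; the dry ground: 3G 1P)
8. 1 prisoner ← the marsh camp.  (the marsh camp: 0G 3P; the dry ground: 3G 0P)
9. 2 prisoners → the dry ground.  (the marsh camp: 0G 1P; the dry ground: 3G 2P)
10. 1 prisoner ← the marsh camp.  (the marsh camp: 0G 2P; the dry ground: 3G 1P)
11. 2 prisoners → the dry ground.  (the marsh camp: 0G 0P; the dry ground: 3G 3P)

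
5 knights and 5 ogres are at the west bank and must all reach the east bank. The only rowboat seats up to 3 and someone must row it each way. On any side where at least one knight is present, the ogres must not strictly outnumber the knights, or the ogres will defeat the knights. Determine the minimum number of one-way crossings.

Counting alone: each trip to the east bank takes at most 3 across and each return brings at least 1 back, so after t trips out (and t−1 returns) at most 3t − (t−1) of the 10 are across; that first reaches 10 at t = 5, so at least 9 crossings are needed.
The safety rule pushes this higher. Following every safe sequence of crossings, the most of the 10 that can be at the east bank as the rowboat arrives there on crossing 9 is 9 — never all 10.
So no plan with fewer than 11 crossings exists, and this one achieves 11:
1. 2 ogres → the east bank.  (the west bank: 5K 3O; the east bank: 0K 2O)
2. 1 ogre ← the west bank.  (the west bank: 5K 4O; the east bank: 0K 1O)
3. 3 ogres → the east bank.  (the west bank: 5K 1O; the east bank: 0K 4O)
4. 1 ogre ← the west bank.  (the west bank: 5K 2O; the east bank: 0K 3O)
5. 3 knights → the east bank.  (the west bank: 2K 2O; the east bank: 3K 3O)
6. 1 knight and 1 ogre ← the west bank.  (the west bank: 3K 3O; the east bank: 2K 2O)
7. 3 knights → the east bank.  (the west bank: 0K 3O; the east bank: 5K 2O)
8. 1 ogre ← the west bank.  (the west bank: 0K 4O; the east bank: 5K 1O)
9. 2 ogres → the east bank.  (the west bank: 0K 2O; the east bank: 5K 3O)
10. 1 ogre ← the west bank.  (the west bank: 0K 3O; the east bank: 5K 2O)
11. 3 ogres → the east bank.  (the west bank: 0K 0O; the east bank: 5K 5O)

11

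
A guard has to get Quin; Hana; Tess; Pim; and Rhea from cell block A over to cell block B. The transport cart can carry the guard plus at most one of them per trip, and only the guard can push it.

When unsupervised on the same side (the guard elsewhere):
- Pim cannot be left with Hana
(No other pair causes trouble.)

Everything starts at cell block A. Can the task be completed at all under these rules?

1. Guard goes to cell block B with Hana.  [cell block A: Pim, Quin, Rhea, Tess | cell block B: Hana]
2. Guard goes back to cell block A alone.  [cell block A: Pim, Quin, Rhea, Tess | cell block B: Hana]
3. Guard goes to cell block B with Quin.  [cell block A: Pim, Rhea, Tess | cell block B: Hana, Quin]
4. Guard goes back to cell block A alone.  [cell block A: Pim, Rhea, Tess | cell block B: Hana, Quin]
5. Guard goes to cell block B with Tess.  [cell block A: Pim, Rhea | cell block B: Hana, Quin, Tess]
6. Guard goes back to cell block A alone.  [cell block A: Pim, Rhea | cell block B: Hana, Quin, Tess]
7. Guard goes to cell block B with Rhea.  [cell block A: Pim | cell block B: Hana, Quin, Rhea, Tess]
8. Guard goes back to cell block A alone.  [cell block A: Pim | cell block B: Hana, Quin, Rhea, Tess]
9. Guard goes to cell block B with Pim.  [cell block A: — | cell block B: Hana, Pim, Quin, Rhea, Tess]

Yes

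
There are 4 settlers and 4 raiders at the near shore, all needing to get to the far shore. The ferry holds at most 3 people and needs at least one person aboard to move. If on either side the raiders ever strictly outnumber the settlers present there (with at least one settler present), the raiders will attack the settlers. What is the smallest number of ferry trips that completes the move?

Counting alone: each trip to the far shore takes at most 3 across and each return brings at least 1 back, so after t trips out (and t−1 returns) at most 3t − (t−1) of the 8 are across; that first reaches 8 at t = 4, so at least 7 crossings are needed.
The safety rule pushes this higher. Following every safe sequence of crossings, the most of the 8 that can be at the far shore as the ferry arrives there on crossing 7 is 7 — never all 8.
So no plan with fewer than 9 crossings exists, and this one achieves 9:
1. 2 raiders → the far shore.  (the near shore: 4S 2R; the far shore: 0S 2R)
2. 1 raider ← the near shore.  (the near shore: 4S 3R; the far shore: 0S 1R)
3. 3 raiders → the far shore.  (the near shore: 4S 0R; the far shore: 0S 4R)
4. 1 raider ← the near shore.  (the near shore: 4S 1R; the far shore: 0S 3R)
5. 3 settlers → the far shore.  (the near shore: 1S 1R; the far shore: 3S 3R)
6. 1 settler and 1 raider ← the near shore.  (the near shore: 2S 2R; the far shore: 2S 2R)
7. 2 settlers → the far shore.  (the near shore: 0S 2R; the far shore: 4S 2R)
8. 1 raider ← the near shore.  (the near shore: 0S 3R; the far shore: 4S 1R)
9. 3 raiders → the far shore.  (the near shore: 0S 0R; the far shore: 4S 4R)

9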